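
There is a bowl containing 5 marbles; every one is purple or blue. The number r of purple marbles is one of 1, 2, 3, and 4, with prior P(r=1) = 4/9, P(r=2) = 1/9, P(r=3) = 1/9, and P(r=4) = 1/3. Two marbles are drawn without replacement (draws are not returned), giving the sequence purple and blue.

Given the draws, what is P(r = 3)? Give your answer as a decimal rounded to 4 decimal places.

0.1500

Under each hypothesis, the probability of the observed sequence is: P(data | r = 1) = (1/5)(4/4) = 1/5; P(data | r = 2) = (2/5)(3/4) = 3/10; P(data | r = 3) = (3/5)(2/4) = 3/10; P(data | r = 4) = (4/5)(1/4) = 1/5.
Weighting by the prior gives 4/9 · 1/5 = 4/45, 1/9 · 3/10 = 1/30, 1/9 · 3/10 = 1/30, 1/3 · 1/5 = 1/15; summing to 2/9.
Hence P(r = 3 | data) = (1/30) / (2/9) = 3/20.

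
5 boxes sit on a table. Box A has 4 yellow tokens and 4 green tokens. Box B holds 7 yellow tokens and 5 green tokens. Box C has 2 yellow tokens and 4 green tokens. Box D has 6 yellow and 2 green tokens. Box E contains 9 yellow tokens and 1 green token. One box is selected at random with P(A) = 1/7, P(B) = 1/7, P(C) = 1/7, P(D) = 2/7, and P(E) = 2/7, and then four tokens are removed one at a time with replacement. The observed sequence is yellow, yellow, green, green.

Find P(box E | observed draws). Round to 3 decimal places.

Under each hypothesis, the probability of the observed sequence is: P(data | box A) = (4/8)(4/8)(4/8)(4/8) = 0.0625; P(data | box B) = (7/12)(7/12)(5/12)(5/12) = 0.059076; P(data | box C) = (2/6)(2/6)(4/6)(4/6) = 0.049383; P(data | box D) = (6/8)(6/8)(2/8)(2/8) = 0.035156; P(data | box E) = (9/10)(9/10)(1/10)(1/10) = 0.0081.
The prior-weighted likelihoods are 1/7 · 0.0625 = 0.0089286, 1/7 · 0.059076 = 0.0084394, 1/7 · 0.049383 = 0.0070547, 2/7 · 0.035156 = 0.010045, 2/7 · 0.0081 = 0.0023143; these sum to 0.036782.
Hence P(box E | data) = (0.0023143) / (0.036782) = 0.06292.

0.063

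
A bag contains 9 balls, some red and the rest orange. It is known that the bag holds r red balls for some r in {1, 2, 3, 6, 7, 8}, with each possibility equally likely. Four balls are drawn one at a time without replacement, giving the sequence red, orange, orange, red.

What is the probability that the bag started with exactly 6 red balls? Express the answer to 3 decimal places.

0.341

Under each hypothesis, the probability of the observed sequence is: P(data | r = 1) = (1/9)(8/8)(7/7)(0/6) = 0; P(data | r = 2) = (2/9)(7/8)(6/7)(1/6) = 1/36; P(data | r = 3) = (3/9)(6/8)(5/7)(2/6) = 5/84; P(data | r = 6) = (6/9)(3/8)(2/7)(5/6) = 5/84; P(data | r = 7) = (7/9)(2/8)(1/7)(6/6) = 1/36; P(data | r = 8) = (8/9)(1/8)(0/7) = 0.
Weighting by the prior gives 1/6 · 0 = 0, 1/6 · 1/36 = 1/216, 1/6 · 5/84 = 5/504, 1/6 · 5/84 = 5/504, 1/6 · 1/36 = 1/216, 1/6 · 0 = 0; these sum to 11/378.
By Bayes' rule, P(r = 6 | data) = (5/504) / (11/378) = 15/44.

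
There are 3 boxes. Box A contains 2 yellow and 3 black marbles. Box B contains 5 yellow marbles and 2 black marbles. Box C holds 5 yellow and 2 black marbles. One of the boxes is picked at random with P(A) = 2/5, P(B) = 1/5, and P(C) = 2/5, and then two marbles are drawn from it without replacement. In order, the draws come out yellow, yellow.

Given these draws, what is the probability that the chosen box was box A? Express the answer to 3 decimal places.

0.123

The likelihood of the observed sequence under each hypothesis: P(data | box A) = (2/5)(1/4) = 1/10; P(data | box B) = (5/7)(4/6) = 10/21; P(data | box C) = (5/7)(4/6) = 10/21.
Multiplying each by its prior: 2/5 · 1/10 = 1/25, 1/5 · 10/21 = 2/21, 2/5 · 10/21 = 4/21; summing to 57/175.
So P(box A | data) = (1/25) / (57/175) = 7/57.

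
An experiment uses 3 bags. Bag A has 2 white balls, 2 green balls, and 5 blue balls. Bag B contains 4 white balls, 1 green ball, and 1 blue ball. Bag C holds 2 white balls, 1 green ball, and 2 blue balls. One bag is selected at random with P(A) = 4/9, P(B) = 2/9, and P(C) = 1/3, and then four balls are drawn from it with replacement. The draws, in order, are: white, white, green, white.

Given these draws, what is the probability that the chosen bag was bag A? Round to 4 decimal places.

Compute the likelihood of the observed sequence for each case: P(data | bag A) = (2/9)(2/9)(2/9)(2/9) = 0.0024387; P(data | bag B) = (4/6)(4/6)(1/6)(4/6) = 0.049383; P(data | bag C) = (2/5)(2/5)(1/5)(2/5) = 0.0128.
Weighting by the prior gives 4/9 · 0.0024387 = 0.0010838, 2/9 · 0.049383 = 0.010974, 1/3 · 0.0128 = 0.0042667; these sum to 0.016324.
Therefore the posterior P(bag A | data) = (0.0010838) / (0.016324) = 0.066394.

0.0664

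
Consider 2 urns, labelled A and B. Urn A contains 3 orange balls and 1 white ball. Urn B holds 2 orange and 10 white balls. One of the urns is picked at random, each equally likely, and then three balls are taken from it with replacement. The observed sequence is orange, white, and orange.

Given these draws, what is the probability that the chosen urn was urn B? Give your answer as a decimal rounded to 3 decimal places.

0.141

The likelihood of the observed sequence under each hypothesis: P(data | urn A) = (3/4)(1/4)(3/4) = 0.14062; P(data | urn B) = (2/12)(10/12)(2/12) = 0.023148.
Multiplying each by its prior: 1/2 · 0.14062 = 0.070312, 1/2 · 0.023148 = 0.011574; with total 0.081887.
Therefore the posterior P(urn B | data) = (0.011574) / (0.081887) = 0.14134.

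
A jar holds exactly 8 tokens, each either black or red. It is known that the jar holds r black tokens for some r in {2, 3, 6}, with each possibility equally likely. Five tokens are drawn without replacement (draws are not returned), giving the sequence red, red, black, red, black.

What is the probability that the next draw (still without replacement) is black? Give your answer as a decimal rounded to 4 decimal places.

0.2000

Compute the likelihood of the observed sequence for each case: P(data | r = 2) = (6/8)(5/7)(2/6)(4/5)(1/4) = 1/28; P(data | r = 3) = (5/8)(4/7)(3/6)(3/5)(2/4) = 3/56; P(data | r = 6) = (2/8)(1/7)(6/6)(0/5) = 0.
Multiplying each by its prior: 1/3 · 1/28 = 1/84, 1/3 · 3/56 = 1/56, 1/3 · 0 = 0; summing to 5/168.
Normalising, the posterior is P(r = 2 | data) = 2/5, P(r = 3 | data) = 3/5, P(r = 6 | data) = 0.
The predictive probability is P(black next | data) = (0)(2/5) + (1/3)(3/5) = 1/5.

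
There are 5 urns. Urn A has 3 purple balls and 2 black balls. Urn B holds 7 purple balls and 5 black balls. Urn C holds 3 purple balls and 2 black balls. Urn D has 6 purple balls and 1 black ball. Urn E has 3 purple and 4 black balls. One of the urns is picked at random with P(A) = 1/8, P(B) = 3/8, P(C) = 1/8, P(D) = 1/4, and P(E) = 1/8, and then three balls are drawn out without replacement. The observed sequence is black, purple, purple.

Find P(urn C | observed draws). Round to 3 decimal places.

The likelihood of the observed sequence under each hypothesis: P(data | urn A) = (2/5)(3/4)(2/3) = 0.2; P(data | urn B) = (5/12)(7/11)(6/10) = 0.15909; P(data | urn C) = (2/5)(3/4)(2/3) = 0.2; P(data | urn D) = (1/7)(6/6)(5/5) = 0.14286; P(data | urn E) = (4/7)(3/6)(2/5) = 0.11429.
The prior-weighted likelihoods are 1/8 · 0.2 = 0.025, 3/8 · 0.15909 = 0.059659, 1/8 · 0.2 = 0.025, 1/4 · 0.14286 = 0.035714, 1/8 · 0.11429 = 0.014286; with total 0.15966.
Hence P(urn C | data) = (0.025) / (0.15966) = 0.15658.

0.157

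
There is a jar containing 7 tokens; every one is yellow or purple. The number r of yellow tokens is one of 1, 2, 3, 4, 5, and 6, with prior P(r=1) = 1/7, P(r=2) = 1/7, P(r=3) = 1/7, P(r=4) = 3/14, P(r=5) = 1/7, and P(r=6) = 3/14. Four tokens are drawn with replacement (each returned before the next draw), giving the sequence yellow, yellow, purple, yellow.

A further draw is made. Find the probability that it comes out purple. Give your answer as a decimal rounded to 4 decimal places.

0.3313

Compute the likelihood of the observed sequence for each case: P(data | r = 1) = (1/7)(1/7)(6/7)(1/7) = 0.002499; P(data | r = 2) = (2/7)(2/7)(5/7)(2/7) = 0.01666; P(data | r = 3) = (3/7)(3/7)(4/7)(3/7) = 0.044981; P(data | r = 4) = (4/7)(4/7)(3/7)(4/7) = 0.079967; P(data | r = 5) = (5/7)(5/7)(2/7)(5/7) = 0.10412; P(data | r = 6) = (6/7)(6/7)(1/7)(6/7) = 0.089963.
The prior-weighted likelihoods are 1/7 · 0.002499 = 0.00035699, 1/7 · 0.01666 = 0.00238, 1/7 · 0.044981 = 0.0064259, 3/14 · 0.079967 = 0.017136, 1/7 · 0.10412 = 0.014875, 3/14 · 0.089963 = 0.019278; with total 0.060451.
Dividing through by the total gives posterior P(r = 1 | data) = 0.0059055, P(r = 2 | data) = 0.03937, P(r = 3 | data) = 0.1063, P(r = 4 | data) = 0.28346, P(r = 5 | data) = 0.24606, P(r = 6 | data) = 0.3189.
The predictive probability is P(purple next | data) = (6/7)(0.0059055) + (5/7)(0.03937) + (4/7)(0.1063) + (3/7)(0.28346) + (2/7)(0.24606) + (1/7)(0.3189) = 0.33127.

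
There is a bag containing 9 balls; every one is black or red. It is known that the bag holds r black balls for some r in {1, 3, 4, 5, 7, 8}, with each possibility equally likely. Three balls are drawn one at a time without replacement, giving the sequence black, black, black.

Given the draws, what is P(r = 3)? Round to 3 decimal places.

Under each hypothesis, the probability of the observed sequence is: P(data | r = 1) = (1/9)(0/8) = 0; P(data | r = 3) = (3/9)(2/8)(1/7) = 1/84; P(data | r = 4) = (4/9)(3/8)(2/7) = 1/21; P(data | r = 5) = (5/9)(4/8)(3/7) = 5/42; P(data | r = 7) = (7/9)(6/8)(5/7) = 5/12; P(data | r = 8) = (8/9)(7/8)(6/7) = 2/3.
The prior-weighted likelihoods are 1/6 · 0 = 0, 1/6 · 1/84 = 1/504, 1/6 · 1/21 = 1/126, 1/6 · 5/42 = 5/252, 1/6 · 5/12 = 5/72, 1/6 · 2/3 = 1/9; these sum to 53/252.
Hence P(r = 3 | data) = (1/504) / (53/252) = 1/106.

0.009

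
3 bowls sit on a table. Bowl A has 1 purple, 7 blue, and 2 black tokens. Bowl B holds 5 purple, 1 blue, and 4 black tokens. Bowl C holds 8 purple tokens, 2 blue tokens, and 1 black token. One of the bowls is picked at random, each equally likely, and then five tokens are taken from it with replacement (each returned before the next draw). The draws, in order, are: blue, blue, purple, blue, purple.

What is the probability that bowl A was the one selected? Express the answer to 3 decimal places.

For each hypothesis, P(data | H) works out to: P(data | bowl A) = (7/10)(7/10)(1/10)(7/10)(1/10) = 0.00343; P(data | bowl B) = (1/10)(1/10)(5/10)(1/10)(5/10) = 0.00025; P(data | bowl C) = (2/11)(2/11)(8/11)(2/11)(8/11) = 0.0031791.
Multiplying each by its prior: 1/3 · 0.00343 = 0.0011433, 1/3 · 0.00025 = 8.3333e-05, 1/3 · 0.0031791 = 0.0010597; summing to 0.0022864.
So P(bowl A | data) = (0.0011433) / (0.0022864) = 0.50006.

0.500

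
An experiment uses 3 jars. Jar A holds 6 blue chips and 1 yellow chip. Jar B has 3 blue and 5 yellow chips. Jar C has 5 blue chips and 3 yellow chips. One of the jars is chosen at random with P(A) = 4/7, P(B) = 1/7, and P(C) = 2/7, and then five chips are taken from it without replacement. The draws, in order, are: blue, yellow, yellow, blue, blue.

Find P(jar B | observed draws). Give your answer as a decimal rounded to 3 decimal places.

Under each hypothesis, the probability of the observed sequence is: P(data | jar A) = (6/7)(1/6)(0/5) = 0; P(data | jar B) = (3/8)(5/7)(4/6)(2/5)(1/4) = 1/56; P(data | jar C) = (5/8)(3/7)(2/6)(4/5)(3/4) = 3/56.
The prior-weighted likelihoods are 4/7 · 0 = 0, 1/7 · 1/56 = 1/392, 2/7 · 3/56 = 3/196; summing to 1/56.
Therefore the posterior P(jar B | data) = (1/392) / (1/56) = 1/7.

0.143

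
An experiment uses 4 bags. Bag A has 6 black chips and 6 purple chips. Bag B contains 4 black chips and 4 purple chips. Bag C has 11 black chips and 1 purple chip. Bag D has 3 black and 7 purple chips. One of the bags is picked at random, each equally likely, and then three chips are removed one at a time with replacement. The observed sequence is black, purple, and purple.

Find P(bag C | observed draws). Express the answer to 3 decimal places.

0.016

For each hypothesis, P(data | H) works out to: P(data | bag A) = (6/12)(6/12)(6/12) = 0.125; P(data | bag B) = (4/8)(4/8)(4/8) = 0.125; P(data | bag C) = (11/12)(1/12)(1/12) = 0.0063657; P(data | bag D) = (3/10)(7/10)(7/10) = 0.147.
Multiplying each by its prior: 1/4 · 0.125 = 0.03125, 1/4 · 0.125 = 0.03125, 1/4 · 0.0063657 = 0.0015914, 1/4 · 0.147 = 0.03675; with total 0.10084.
By Bayes' rule, P(bag C | data) = (0.0015914) / (0.10084) = 0.015782.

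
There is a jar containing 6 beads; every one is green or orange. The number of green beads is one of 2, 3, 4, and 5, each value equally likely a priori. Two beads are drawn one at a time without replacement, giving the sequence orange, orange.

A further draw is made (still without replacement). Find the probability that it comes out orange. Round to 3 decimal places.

Under each hypothesis, the probability of the observed sequence is: P(data | r = 2) = (4/6)(3/5) = 2/5; P(data | r = 3) = (3/6)(2/5) = 1/5; P(data | r = 4) = (2/6)(1/5) = 1/15; P(data | r = 5) = (1/6)(0/5) = 0.
Multiplying each by its prior: 1/4 · 2/5 = 1/10, 1/4 · 1/5 = 1/20, 1/4 · 1/15 = 1/60, 1/4 · 0 = 0; these sum to 1/6.
Dividing through by the total gives posterior P(r = 2 | data) = 3/5, P(r = 3 | data) = 3/10, P(r = 4 | data) = 1/10, P(r = 5 | data) = 0.
So P(orange next | data) = Σ P(orange next | H) P(H | data) = (1/2)(3/5) + (1/4)(3/10) + (0)(1/10) = 3/8.

0.375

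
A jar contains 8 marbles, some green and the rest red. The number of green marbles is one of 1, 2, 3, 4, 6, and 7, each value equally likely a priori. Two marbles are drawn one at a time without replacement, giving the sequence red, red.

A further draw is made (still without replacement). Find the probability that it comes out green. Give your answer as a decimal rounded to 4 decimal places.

0.3491

Under each hypothesis, the probability of the observed sequence is: P(data | r = 1) = (7/8)(6/7) = 3/4; P(data | r = 2) = (6/8)(5/7) = 15/28; P(data | r = 3) = (5/8)(4/7) = 5/14; P(data | r = 4) = (4/8)(3/7) = 3/14; P(data | r = 6) = (2/8)(1/7) = 1/28; P(data | r = 7) = (1/8)(0/7) = 0.
Weighting by the prior gives 1/6 · 3/4 = 1/8, 1/6 · 15/28 = 5/56, 1/6 · 5/14 = 5/84, 1/6 · 3/14 = 1/28, 1/6 · 1/28 = 1/168, 1/6 · 0 = 0; these sum to 53/168.
Dividing through by the total gives posterior P(r = 1 | data) = 21/53, P(r = 2 | data) = 15/53, P(r = 3 | data) = 10/53, P(r = 4 | data) = 6/53, P(r = 6 | data) = 1/53, P(r = 7 | data) = 0.
Averaging over the posterior, P(green next | data) = (1/6)(21/53) + (1/3)(15/53) + (1/2)(10/53) + (2/3)(6/53) + (1)(1/53) = 37/106.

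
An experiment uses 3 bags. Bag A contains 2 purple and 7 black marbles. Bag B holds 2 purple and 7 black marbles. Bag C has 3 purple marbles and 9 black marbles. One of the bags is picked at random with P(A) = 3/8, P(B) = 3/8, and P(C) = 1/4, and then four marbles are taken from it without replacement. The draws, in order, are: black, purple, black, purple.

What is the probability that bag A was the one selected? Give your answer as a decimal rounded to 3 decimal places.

For each hypothesis, P(data | H) works out to: P(data | bag A) = (7/9)(2/8)(6/7)(1/6) = 0.027778; P(data | bag B) = (7/9)(2/8)(6/7)(1/6) = 0.027778; P(data | bag C) = (9/12)(3/11)(8/10)(2/9) = 0.036364.
Weighting by the prior gives 3/8 · 0.027778 = 0.010417, 3/8 · 0.027778 = 0.010417, 1/4 · 0.036364 = 0.0090909; these sum to 0.029924.
Hence P(bag A | data) = (0.010417) / (0.029924) = 0.3481.

0.348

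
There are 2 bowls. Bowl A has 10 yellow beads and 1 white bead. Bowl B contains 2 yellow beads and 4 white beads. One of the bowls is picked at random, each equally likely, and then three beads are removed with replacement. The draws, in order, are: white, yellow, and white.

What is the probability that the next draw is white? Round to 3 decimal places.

For each hypothesis, P(data | H) works out to: P(data | bowl A) = (1/11)(10/11)(1/11) = 0.0075131; P(data | bowl B) = (4/6)(2/6)(4/6) = 0.14815.
Weighting by the prior gives 1/2 · 0.0075131 = 0.0037566, 1/2 · 0.14815 = 0.074074; summing to 0.077831.
Normalising, the posterior is P(bowl A | data) = 0.048266, P(bowl B | data) = 0.95173.
So P(white next | data) = Σ P(white next | H) P(H | data) = (1/11)(0.048266) + (2/3)(0.95173) = 0.63888.

0.639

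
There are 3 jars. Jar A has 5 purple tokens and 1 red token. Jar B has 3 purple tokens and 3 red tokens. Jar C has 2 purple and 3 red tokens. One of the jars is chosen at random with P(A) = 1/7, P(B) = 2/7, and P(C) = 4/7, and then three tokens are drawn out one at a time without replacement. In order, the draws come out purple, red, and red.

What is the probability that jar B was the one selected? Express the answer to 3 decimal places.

0.273

Compute the likelihood of the observed sequence for each case: P(data | jar A) = (5/6)(1/5)(0/4) = 0; P(data | jar B) = (3/6)(3/5)(2/4) = 3/20; P(data | jar C) = (2/5)(3/4)(2/3) = 1/5.
Weighting by the prior gives 1/7 · 0 = 0, 2/7 · 3/20 = 3/70, 4/7 · 1/5 = 4/35; summing to 11/70.
Therefore the posterior P(jar B | data) = (3/70) / (11/70) = 3/11.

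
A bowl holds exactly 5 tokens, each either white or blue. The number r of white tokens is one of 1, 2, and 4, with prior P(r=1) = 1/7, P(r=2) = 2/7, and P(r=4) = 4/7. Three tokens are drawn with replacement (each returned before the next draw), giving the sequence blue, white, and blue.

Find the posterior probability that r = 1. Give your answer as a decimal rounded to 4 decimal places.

For each hypothesis, P(data | H) works out to: P(data | r = 1) = (4/5)(1/5)(4/5) = 16/125; P(data | r = 2) = (3/5)(2/5)(3/5) = 18/125; P(data | r = 4) = (1/5)(4/5)(1/5) = 4/125.
Weighting by the prior gives 1/7 · 16/125 = 16/875, 2/7 · 18/125 = 36/875, 4/7 · 4/125 = 16/875; summing to 68/875.
By Bayes' rule, P(r = 1 | data) = (16/875) / (68/875) = 4/17.

0.2353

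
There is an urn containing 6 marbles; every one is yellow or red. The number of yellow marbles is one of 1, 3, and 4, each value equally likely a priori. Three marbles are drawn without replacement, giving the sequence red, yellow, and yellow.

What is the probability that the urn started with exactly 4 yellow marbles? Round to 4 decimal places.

0.5714

Under each hypothesis, the probability of the observed sequence is: P(data | r = 1) = (5/6)(1/5)(0/4) = 0; P(data | r = 3) = (3/6)(3/5)(2/4) = 3/20; P(data | r = 4) = (2/6)(4/5)(3/4) = 1/5.
Multiplying each by its prior: 1/3 · 0 = 0, 1/3 · 3/20 = 1/20, 1/3 · 1/5 = 1/15; these sum to 7/60.
So P(r = 4 | data) = (1/15) / (7/60) = 4/7.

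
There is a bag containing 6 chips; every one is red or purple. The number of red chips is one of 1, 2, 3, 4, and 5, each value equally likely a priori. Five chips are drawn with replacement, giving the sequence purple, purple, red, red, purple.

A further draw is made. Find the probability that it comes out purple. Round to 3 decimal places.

0.570

Compute the likelihood of the observed sequence for each case: P(data | r = 1) = (5/6)(5/6)(1/6)(1/6)(5/6) = 0.016075; P(data | r = 2) = (4/6)(4/6)(2/6)(2/6)(4/6) = 0.032922; P(data | r = 3) = (3/6)(3/6)(3/6)(3/6)(3/6) = 0.03125; P(data | r = 4) = (2/6)(2/6)(4/6)(4/6)(2/6) = 0.016461; P(data | r = 5) = (1/6)(1/6)(5/6)(5/6)(1/6) = 0.003215.
Weighting by the prior gives 1/5 · 0.016075 = 0.003215, 1/5 · 0.032922 = 0.0065844, 1/5 · 0.03125 = 0.00625, 1/5 · 0.016461 = 0.0032922, 1/5 · 0.003215 = 0.000643; these sum to 0.019985.
Dividing through by the total gives posterior P(r = 1 | data) = 0.16088, P(r = 2 | data) = 0.32947, P(r = 3 | data) = 0.31274, P(r = 4 | data) = 0.16474, P(r = 5 | data) = 0.032175.
The predictive probability is P(purple next | data) = (5/6)(0.16088) + (2/3)(0.32947) + (1/2)(0.31274) + (1/3)(0.16474) + (1/6)(0.032175) = 0.57036.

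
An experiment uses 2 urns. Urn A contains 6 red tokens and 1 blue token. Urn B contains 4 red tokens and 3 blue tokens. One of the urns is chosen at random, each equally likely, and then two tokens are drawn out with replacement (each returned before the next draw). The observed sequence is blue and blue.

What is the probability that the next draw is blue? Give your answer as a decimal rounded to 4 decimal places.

The likelihood of the observed sequence under each hypothesis: P(data | urn A) = (1/7)(1/7) = 1/49; P(data | urn B) = (3/7)(3/7) = 9/49.
Multiplying each by its prior: 1/2 · 1/49 = 1/98, 1/2 · 9/49 = 9/98; summing to 5/49.
The posterior is then P(urn A | data) = 1/10, P(urn B | data) = 9/10.
Averaging over the posterior, P(blue next | data) = (1/7)(1/10) + (3/7)(9/10) = 2/5.

0.4000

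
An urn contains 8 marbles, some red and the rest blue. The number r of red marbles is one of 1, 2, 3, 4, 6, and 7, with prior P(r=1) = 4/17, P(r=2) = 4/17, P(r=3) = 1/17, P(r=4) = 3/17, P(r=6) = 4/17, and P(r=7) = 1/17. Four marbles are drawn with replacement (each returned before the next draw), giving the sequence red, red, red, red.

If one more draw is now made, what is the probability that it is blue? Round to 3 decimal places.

The likelihood of the observed sequence under each hypothesis: P(data | r = 1) = (1/8)(1/8)(1/8)(1/8) = 0.00024414; P(data | r = 2) = (2/8)(2/8)(2/8)(2/8) = 0.0039062; P(data | r = 3) = (3/8)(3/8)(3/8)(3/8) = 0.019775; P(data | r = 4) = (4/8)(4/8)(4/8)(4/8) = 0.0625; P(data | r = 6) = (6/8)(6/8)(6/8)(6/8) = 0.31641; P(data | r = 7) = (7/8)(7/8)(7/8)(7/8) = 0.58618.
Weighting by the prior gives 4/17 · 0.00024414 = 5.7445e-05, 4/17 · 0.0039062 = 0.00091912, 1/17 · 0.019775 = 0.0011633, 3/17 · 0.0625 = 0.011029, 4/17 · 0.31641 = 0.074449, 1/17 · 0.58618 = 0.034481; summing to 0.1221.
Normalising, the posterior is P(r = 1 | data) = 0.00047048, P(r = 2 | data) = 0.0075276, P(r = 3 | data) = 0.0095272, P(r = 4 | data) = 0.090332, P(r = 6 | data) = 0.60974, P(r = 7 | data) = 0.2824.
So P(blue next | data) = Σ P(blue next | H) P(H | data) = (7/8)(0.00047048) + (3/4)(0.0075276) + (5/8)(0.0095272) + (1/2)(0.090332) + (1/4)(0.60974) + (1/8)(0.2824) = 0.24491.

0.245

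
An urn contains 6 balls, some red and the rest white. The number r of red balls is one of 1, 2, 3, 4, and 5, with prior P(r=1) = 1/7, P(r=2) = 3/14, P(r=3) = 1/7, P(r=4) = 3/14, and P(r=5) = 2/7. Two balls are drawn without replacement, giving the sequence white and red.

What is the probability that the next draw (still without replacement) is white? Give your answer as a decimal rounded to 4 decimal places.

0.4479

For each hypothesis, P(data | H) works out to: P(data | r = 1) = (5/6)(1/5) = 1/6; P(data | r = 2) = (4/6)(2/5) = 4/15; P(data | r = 3) = (3/6)(3/5) = 3/10; P(data | r = 4) = (2/6)(4/5) = 4/15; P(data | r = 5) = (1/6)(5/5) = 1/6.
Multiplying each by its prior: 1/7 · 1/6 = 1/42, 3/14 · 4/15 = 2/35, 1/7 · 3/10 = 3/70, 3/14 · 4/15 = 2/35, 2/7 · 1/6 = 1/21; these sum to 8/35.
Normalising, the posterior is P(r = 1 | data) = 5/48, P(r = 2 | data) = 1/4, P(r = 3 | data) = 3/16, P(r = 4 | data) = 1/4, P(r = 5 | data) = 5/24.
So P(white next | data) = Σ P(white next | H) P(H | data) = (1)(5/48) + (3/4)(1/4) + (1/2)(3/16) + (1/4)(1/4) + (0)(5/24) = 43/96.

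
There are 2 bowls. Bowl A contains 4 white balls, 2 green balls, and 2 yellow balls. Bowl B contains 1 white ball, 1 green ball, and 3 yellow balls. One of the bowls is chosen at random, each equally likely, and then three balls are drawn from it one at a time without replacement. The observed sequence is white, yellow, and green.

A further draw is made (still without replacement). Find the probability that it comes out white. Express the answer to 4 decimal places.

The likelihood of the observed sequence under each hypothesis: P(data | bowl A) = (4/8)(2/7)(2/6) = 1/21; P(data | bowl B) = (1/5)(3/4)(1/3) = 1/20.
Multiplying each by its prior: 1/2 · 1/21 = 1/42, 1/2 · 1/20 = 1/40; with total 41/840.
Dividing through by the total gives posterior P(bowl A | data) = 20/41, P(bowl B | data) = 21/41.
So P(white next | data) = Σ P(white next | H) P(H | data) = (3/5)(20/41) + (0)(21/41) = 12/41.

0.2927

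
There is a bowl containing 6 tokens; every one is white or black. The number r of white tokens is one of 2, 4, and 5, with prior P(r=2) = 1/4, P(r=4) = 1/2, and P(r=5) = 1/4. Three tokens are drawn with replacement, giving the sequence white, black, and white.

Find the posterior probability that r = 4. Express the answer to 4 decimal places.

0.6095

Compute the likelihood of the observed sequence for each case: P(data | r = 2) = (2/6)(4/6)(2/6) = 2/27; P(data | r = 4) = (4/6)(2/6)(4/6) = 4/27; P(data | r = 5) = (5/6)(1/6)(5/6) = 25/216.
Weighting by the prior gives 1/4 · 2/27 = 1/54, 1/2 · 4/27 = 2/27, 1/4 · 25/216 = 25/864; with total 35/288.
By Bayes' rule, P(r = 4 | data) = (2/27) / (35/288) = 64/105.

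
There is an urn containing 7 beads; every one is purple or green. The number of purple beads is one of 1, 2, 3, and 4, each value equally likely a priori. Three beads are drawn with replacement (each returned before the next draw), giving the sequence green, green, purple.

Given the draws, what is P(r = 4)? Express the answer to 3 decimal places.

0.212

For each hypothesis, P(data | H) works out to: P(data | r = 1) = (6/7)(6/7)(1/7) = 36/343; P(data | r = 2) = (5/7)(5/7)(2/7) = 50/343; P(data | r = 3) = (4/7)(4/7)(3/7) = 48/343; P(data | r = 4) = (3/7)(3/7)(4/7) = 36/343.
Multiplying each by its prior: 1/4 · 36/343 = 9/343, 1/4 · 50/343 = 25/686, 1/4 · 48/343 = 12/343, 1/4 · 36/343 = 9/343; with total 85/686.
Hence P(r = 4 | data) = (9/343) / (85/686) = 18/85.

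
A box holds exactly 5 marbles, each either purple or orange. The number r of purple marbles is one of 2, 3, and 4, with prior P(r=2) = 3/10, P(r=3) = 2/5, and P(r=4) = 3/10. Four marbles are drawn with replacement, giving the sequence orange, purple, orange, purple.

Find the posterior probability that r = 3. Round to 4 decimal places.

Compute the likelihood of the observed sequence for each case: P(data | r = 2) = (3/5)(2/5)(3/5)(2/5) = 0.0576; P(data | r = 3) = (2/5)(3/5)(2/5)(3/5) = 0.0576; P(data | r = 4) = (1/5)(4/5)(1/5)(4/5) = 0.0256.
The prior-weighted likelihoods are 3/10 · 0.0576 = 0.01728, 2/5 · 0.0576 = 0.02304, 3/10 · 0.0256 = 0.00768; summing to 0.048.
So P(r = 3 | data) = (0.02304) / (0.048) = 0.48.

0.4800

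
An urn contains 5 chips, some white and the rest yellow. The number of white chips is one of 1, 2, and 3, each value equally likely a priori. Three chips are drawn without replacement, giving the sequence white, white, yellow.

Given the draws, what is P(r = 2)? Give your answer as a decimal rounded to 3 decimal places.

Compute the likelihood of the observed sequence for each case: P(data | r = 1) = (1/5)(0/4) = 0; P(data | r = 2) = (2/5)(1/4)(3/3) = 1/10; P(data | r = 3) = (3/5)(2/4)(2/3) = 1/5.
Weighting by the prior gives 1/3 · 0 = 0, 1/3 · 1/10 = 1/30, 1/3 · 1/5 = 1/15; summing to 1/10.
Therefore the posterior P(r = 2 | data) = (1/30) / (1/10) = 1/3.

0.333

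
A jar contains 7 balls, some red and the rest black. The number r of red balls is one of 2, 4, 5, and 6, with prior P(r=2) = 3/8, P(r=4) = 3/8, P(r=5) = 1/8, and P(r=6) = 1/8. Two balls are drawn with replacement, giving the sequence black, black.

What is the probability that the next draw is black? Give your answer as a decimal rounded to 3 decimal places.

Compute the likelihood of the observed sequence for each case: P(data | r = 2) = (5/7)(5/7) = 25/49; P(data | r = 4) = (3/7)(3/7) = 9/49; P(data | r = 5) = (2/7)(2/7) = 4/49; P(data | r = 6) = (1/7)(1/7) = 1/49.
Multiplying each by its prior: 3/8 · 25/49 = 75/392, 3/8 · 9/49 = 27/392, 1/8 · 4/49 = 1/98, 1/8 · 1/49 = 1/392; these sum to 107/392.
The posterior is then P(r = 2 | data) = 75/107, P(r = 4 | data) = 27/107, P(r = 5 | data) = 4/107, P(r = 6 | data) = 1/107.
So P(black next | data) = Σ P(black next | H) P(H | data) = (5/7)(75/107) + (3/7)(27/107) + (2/7)(4/107) + (1/7)(1/107) = 465/749.

0.621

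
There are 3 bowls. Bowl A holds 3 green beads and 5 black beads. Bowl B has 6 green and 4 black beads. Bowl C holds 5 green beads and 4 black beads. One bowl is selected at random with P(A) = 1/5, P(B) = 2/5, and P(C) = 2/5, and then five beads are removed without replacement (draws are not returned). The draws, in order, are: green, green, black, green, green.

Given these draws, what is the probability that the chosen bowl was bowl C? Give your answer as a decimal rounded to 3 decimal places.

0.400

The likelihood of the observed sequence under each hypothesis: P(data | bowl A) = (3/8)(2/7)(5/6)(1/5)(0/4) = 0; P(data | bowl B) = (6/10)(5/9)(4/8)(4/7)(3/6) = 1/21; P(data | bowl C) = (5/9)(4/8)(4/7)(3/6)(2/5) = 2/63.
Multiplying each by its prior: 1/5 · 0 = 0, 2/5 · 1/21 = 2/105, 2/5 · 2/63 = 4/315; with total 2/63.
So P(bowl C | data) = (4/315) / (2/63) = 2/5.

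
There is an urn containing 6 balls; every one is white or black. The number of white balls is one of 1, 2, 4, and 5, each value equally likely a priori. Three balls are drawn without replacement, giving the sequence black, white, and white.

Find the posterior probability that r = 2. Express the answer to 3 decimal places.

Under each hypothesis, the probability of the observed sequence is: P(data | r = 1) = (5/6)(1/5)(0/4) = 0; P(data | r = 2) = (4/6)(2/5)(1/4) = 1/15; P(data | r = 4) = (2/6)(4/5)(3/4) = 1/5; P(data | r = 5) = (1/6)(5/5)(4/4) = 1/6.
The prior-weighted likelihoods are 1/4 · 0 = 0, 1/4 · 1/15 = 1/60, 1/4 · 1/5 = 1/20, 1/4 · 1/6 = 1/24; these sum to 13/120.
By Bayes' rule, P(r = 2 | data) = (1/60) / (13/120) = 2/13.

0.154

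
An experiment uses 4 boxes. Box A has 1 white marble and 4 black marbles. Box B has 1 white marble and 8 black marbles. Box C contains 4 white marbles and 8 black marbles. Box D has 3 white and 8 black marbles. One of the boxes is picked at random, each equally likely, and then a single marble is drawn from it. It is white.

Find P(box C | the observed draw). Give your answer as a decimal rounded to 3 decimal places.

0.363

Compute the likelihood of this draw for each case: P(data | box A) = (1/5) = 1/5; P(data | box B) = (1/9) = 1/9; P(data | box C) = (4/12) = 1/3; P(data | box D) = (3/11) = 3/11.
The prior-weighted likelihoods are 1/4 · 1/5 = 1/20, 1/4 · 1/9 = 1/36, 1/4 · 1/3 = 1/12, 1/4 · 3/11 = 3/44; these sum to 227/990.
By Bayes' rule, P(box C | data) = (1/12) / (227/990) = 165/454.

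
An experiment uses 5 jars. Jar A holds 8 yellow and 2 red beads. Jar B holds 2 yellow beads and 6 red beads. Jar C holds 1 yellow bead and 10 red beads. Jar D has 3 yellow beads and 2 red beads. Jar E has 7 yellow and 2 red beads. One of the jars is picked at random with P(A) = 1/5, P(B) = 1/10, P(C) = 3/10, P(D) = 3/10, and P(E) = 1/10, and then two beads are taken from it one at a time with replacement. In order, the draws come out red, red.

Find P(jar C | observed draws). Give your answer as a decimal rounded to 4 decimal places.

Compute the likelihood of the observed sequence for each case: P(data | jar A) = (2/10)(2/10) = 0.04; P(data | jar B) = (6/8)(6/8) = 0.5625; P(data | jar C) = (10/11)(10/11) = 0.82645; P(data | jar D) = (2/5)(2/5) = 0.16; P(data | jar E) = (2/9)(2/9) = 0.049383.
Weighting by the prior gives 1/5 · 0.04 = 0.008, 1/10 · 0.5625 = 0.05625, 3/10 · 0.82645 = 0.24793, 3/10 · 0.16 = 0.048, 1/10 · 0.049383 = 0.0049383; these sum to 0.36512.
Hence P(jar C | data) = (0.24793) / (0.36512) = 0.67904.

0.6790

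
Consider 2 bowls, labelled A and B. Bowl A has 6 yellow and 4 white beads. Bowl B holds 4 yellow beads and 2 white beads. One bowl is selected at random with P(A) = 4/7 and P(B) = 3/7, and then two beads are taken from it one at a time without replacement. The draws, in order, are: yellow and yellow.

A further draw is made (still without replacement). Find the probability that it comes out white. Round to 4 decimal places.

The likelihood of the observed sequence under each hypothesis: P(data | bowl A) = (6/10)(5/9) = 1/3; P(data | bowl B) = (4/6)(3/5) = 2/5.
The prior-weighted likelihoods are 4/7 · 1/3 = 4/21, 3/7 · 2/5 = 6/35; with total 38/105.
Normalising, the posterior is P(bowl A | data) = 10/19, P(bowl B | data) = 9/19.
So P(white next | data) = Σ P(white next | H) P(H | data) = (1/2)(10/19) + (1/2)(9/19) = 1/2.

0.5000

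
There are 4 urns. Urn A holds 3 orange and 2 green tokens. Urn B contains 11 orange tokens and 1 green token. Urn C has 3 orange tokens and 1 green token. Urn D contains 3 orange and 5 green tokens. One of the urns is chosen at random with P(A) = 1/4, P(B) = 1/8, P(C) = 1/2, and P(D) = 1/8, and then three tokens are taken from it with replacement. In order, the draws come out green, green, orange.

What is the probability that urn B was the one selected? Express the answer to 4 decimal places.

The likelihood of the observed sequence under each hypothesis: P(data | urn A) = (2/5)(2/5)(3/5) = 0.096; P(data | urn B) = (1/12)(1/12)(11/12) = 0.0063657; P(data | urn C) = (1/4)(1/4)(3/4) = 0.046875; P(data | urn D) = (5/8)(5/8)(3/8) = 0.14648.
The prior-weighted likelihoods are 1/4 · 0.096 = 0.024, 1/8 · 0.0063657 = 0.00079572, 1/2 · 0.046875 = 0.023438, 1/8 · 0.14648 = 0.018311; with total 0.066544.
So P(urn B | data) = (0.00079572) / (0.066544) = 0.011958.

0.0120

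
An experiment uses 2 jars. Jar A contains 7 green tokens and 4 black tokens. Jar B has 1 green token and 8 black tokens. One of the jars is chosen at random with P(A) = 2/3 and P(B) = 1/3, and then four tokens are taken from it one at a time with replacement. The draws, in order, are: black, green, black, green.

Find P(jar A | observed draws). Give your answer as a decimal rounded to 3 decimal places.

0.917

The likelihood of the observed sequence under each hypothesis: P(data | jar A) = (4/11)(7/11)(4/11)(7/11) = 0.053548; P(data | jar B) = (8/9)(1/9)(8/9)(1/9) = 0.0097546.
Multiplying each by its prior: 2/3 · 0.053548 = 0.035699, 1/3 · 0.0097546 = 0.0032515; these sum to 0.03895.
So P(jar A | data) = (0.035699) / (0.03895) = 0.91652.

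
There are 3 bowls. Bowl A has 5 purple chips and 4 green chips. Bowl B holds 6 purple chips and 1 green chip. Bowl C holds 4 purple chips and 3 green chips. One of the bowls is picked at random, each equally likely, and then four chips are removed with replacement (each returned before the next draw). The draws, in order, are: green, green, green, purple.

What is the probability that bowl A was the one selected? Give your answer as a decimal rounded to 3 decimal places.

0.507

Under each hypothesis, the probability of the observed sequence is: P(data | bowl A) = (4/9)(4/9)(4/9)(5/9) = 0.048773; P(data | bowl B) = (1/7)(1/7)(1/7)(6/7) = 0.002499; P(data | bowl C) = (3/7)(3/7)(3/7)(4/7) = 0.044981.
Multiplying each by its prior: 1/3 · 0.048773 = 0.016258, 1/3 · 0.002499 = 0.00083299, 1/3 · 0.044981 = 0.014994; with total 0.032084.
So P(bowl A | data) = (0.016258) / (0.032084) = 0.50672.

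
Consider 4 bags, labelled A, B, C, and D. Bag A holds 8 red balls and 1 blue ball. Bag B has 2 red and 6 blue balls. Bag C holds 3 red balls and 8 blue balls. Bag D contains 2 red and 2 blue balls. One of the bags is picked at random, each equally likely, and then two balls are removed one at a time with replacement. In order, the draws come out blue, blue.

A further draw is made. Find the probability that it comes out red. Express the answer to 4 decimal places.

0.3109

Compute the likelihood of the observed sequence for each case: P(data | bag A) = (1/9)(1/9) = 0.012346; P(data | bag B) = (6/8)(6/8) = 0.5625; P(data | bag C) = (8/11)(8/11) = 0.52893; P(data | bag D) = (2/4)(2/4) = 0.25.
Weighting by the prior gives 1/4 · 0.012346 = 0.0030864, 1/4 · 0.5625 = 0.14062, 1/4 · 0.52893 = 0.13223, 1/4 · 0.25 = 0.0625; summing to 0.33844.
The posterior is then P(bag A | data) = 0.0091195, P(bag B | data) = 0.41551, P(bag C | data) = 0.39071, P(bag D | data) = 0.18467.
So P(red next | data) = Σ P(red next | H) P(H | data) = (8/9)(0.0091195) + (1/4)(0.41551) + (3/11)(0.39071) + (1/2)(0.18467) = 0.31087.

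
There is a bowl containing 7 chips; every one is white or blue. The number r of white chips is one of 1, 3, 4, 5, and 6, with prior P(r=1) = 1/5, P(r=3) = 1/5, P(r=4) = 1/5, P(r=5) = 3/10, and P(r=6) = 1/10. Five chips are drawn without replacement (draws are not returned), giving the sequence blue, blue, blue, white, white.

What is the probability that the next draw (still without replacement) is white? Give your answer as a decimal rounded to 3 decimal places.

The likelihood of the observed sequence under each hypothesis: P(data | r = 1) = (6/7)(5/6)(4/5)(1/4)(0/3) = 0; P(data | r = 3) = (4/7)(3/6)(2/5)(3/4)(2/3) = 2/35; P(data | r = 4) = (3/7)(2/6)(1/5)(4/4)(3/3) = 1/35; P(data | r = 5) = (2/7)(1/6)(0/5) = 0; P(data | r = 6) = (1/7)(0/6) = 0.
The prior-weighted likelihoods are 1/5 · 0 = 0, 1/5 · 2/35 = 2/175, 1/5 · 1/35 = 1/175, 3/10 · 0 = 0, 1/10 · 0 = 0; summing to 3/175.
The posterior is then P(r = 1 | data) = 0, P(r = 3 | data) = 2/3, P(r = 4 | data) = 1/3, P(r = 5 | data) = 0, P(r = 6 | data) = 0.
Averaging over the posterior, P(white next | data) = (1/2)(2/3) + (1)(1/3) = 2/3.

0.667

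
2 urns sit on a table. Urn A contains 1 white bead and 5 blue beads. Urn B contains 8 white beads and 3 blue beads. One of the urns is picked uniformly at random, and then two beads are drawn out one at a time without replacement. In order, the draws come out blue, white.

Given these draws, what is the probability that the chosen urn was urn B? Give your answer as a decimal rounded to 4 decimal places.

The likelihood of the observed sequence under each hypothesis: P(data | urn A) = (5/6)(1/5) = 1/6; P(data | urn B) = (3/11)(8/10) = 12/55.
Weighting by the prior gives 1/2 · 1/6 = 1/12, 1/2 · 12/55 = 6/55; with total 127/660.
Therefore the posterior P(urn B | data) = (6/55) / (127/660) = 72/127.

0.5669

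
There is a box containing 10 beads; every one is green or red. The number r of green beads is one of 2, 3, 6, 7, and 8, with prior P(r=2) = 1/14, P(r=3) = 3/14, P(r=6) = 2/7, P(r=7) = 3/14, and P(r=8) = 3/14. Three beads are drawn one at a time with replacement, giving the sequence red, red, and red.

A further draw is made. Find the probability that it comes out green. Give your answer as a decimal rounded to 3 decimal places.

0.337

Under each hypothesis, the probability of the observed sequence is: P(data | r = 2) = (8/10)(8/10)(8/10) = 0.512; P(data | r = 3) = (7/10)(7/10)(7/10) = 0.343; P(data | r = 6) = (4/10)(4/10)(4/10) = 0.064; P(data | r = 7) = (3/10)(3/10)(3/10) = 0.027; P(data | r = 8) = (2/10)(2/10)(2/10) = 0.008.
Multiplying each by its prior: 1/14 · 0.512 = 0.036571, 3/14 · 0.343 = 0.0735, 2/7 · 0.064 = 0.018286, 3/14 · 0.027 = 0.0057857, 3/14 · 0.008 = 0.0017143; summing to 0.13586.
Normalising, the posterior is P(r = 2 | data) = 0.26919, P(r = 3 | data) = 0.54101, P(r = 6 | data) = 0.1346, P(r = 7 | data) = 0.042587, P(r = 8 | data) = 0.012618.
So P(green next | data) = Σ P(green next | H) P(H | data) = (1/5)(0.26919) + (3/10)(0.54101) + (3/5)(0.1346) + (7/10)(0.042587) + (4/5)(0.012618) = 0.3368.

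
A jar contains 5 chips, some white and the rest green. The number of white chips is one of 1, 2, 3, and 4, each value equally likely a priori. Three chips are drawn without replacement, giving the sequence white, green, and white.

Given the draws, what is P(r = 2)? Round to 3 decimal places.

0.200

For each hypothesis, P(data | H) works out to: P(data | r = 1) = (1/5)(4/4)(0/3) = 0; P(data | r = 2) = (2/5)(3/4)(1/3) = 1/10; P(data | r = 3) = (3/5)(2/4)(2/3) = 1/5; P(data | r = 4) = (4/5)(1/4)(3/3) = 1/5.
Multiplying each by its prior: 1/4 · 0 = 0, 1/4 · 1/10 = 1/40, 1/4 · 1/5 = 1/20, 1/4 · 1/5 = 1/20; with total 1/8.
Hence P(r = 2 | data) = (1/40) / (1/8) = 1/5.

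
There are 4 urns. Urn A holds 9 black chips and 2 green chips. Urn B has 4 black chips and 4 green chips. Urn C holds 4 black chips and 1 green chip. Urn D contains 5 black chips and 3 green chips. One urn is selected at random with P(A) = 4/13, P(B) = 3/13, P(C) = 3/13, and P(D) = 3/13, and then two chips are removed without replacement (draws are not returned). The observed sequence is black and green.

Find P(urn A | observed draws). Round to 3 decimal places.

For each hypothesis, P(data | H) works out to: P(data | urn A) = (9/11)(2/10) = 0.16364; P(data | urn B) = (4/8)(4/7) = 0.28571; P(data | urn C) = (4/5)(1/4) = 0.2; P(data | urn D) = (5/8)(3/7) = 0.26786.
The prior-weighted likelihoods are 4/13 · 0.16364 = 0.05035, 3/13 · 0.28571 = 0.065934, 3/13 · 0.2 = 0.046154, 3/13 · 0.26786 = 0.061813; summing to 0.22425.
Therefore the posterior P(urn A | data) = (0.05035) / (0.22425) = 0.22452.

0.225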